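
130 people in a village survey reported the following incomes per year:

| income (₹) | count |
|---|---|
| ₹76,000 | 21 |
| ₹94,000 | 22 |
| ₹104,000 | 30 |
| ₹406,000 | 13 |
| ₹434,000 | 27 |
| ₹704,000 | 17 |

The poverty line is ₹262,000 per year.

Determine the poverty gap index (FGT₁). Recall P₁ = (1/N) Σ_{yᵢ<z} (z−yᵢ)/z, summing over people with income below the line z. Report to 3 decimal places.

Incomes under z: 21×₹76,000, 22×₹94,000, 30×₹104,000 (q = 73 of N = 130).
Shortfall ratios: (262000−76000)/262000 = 0.7099 (×21); (262000−94000)/262000 = 0.6412 (×22); (262000−104000)/262000 = 0.6031 (×30).
Σ = 47.106870. Dividing by the full population N = 130 gives P₁ = 0.362.

0.362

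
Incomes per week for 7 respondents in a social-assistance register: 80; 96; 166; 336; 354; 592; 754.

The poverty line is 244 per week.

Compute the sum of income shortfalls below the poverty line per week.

Incomes under z: 80, 96, 166 (q = 3 of N = 7).
Individual gaps: 244−80 = 164; 244−96 = 148; 244−166 = 78.
Aggregate gap = 390.

390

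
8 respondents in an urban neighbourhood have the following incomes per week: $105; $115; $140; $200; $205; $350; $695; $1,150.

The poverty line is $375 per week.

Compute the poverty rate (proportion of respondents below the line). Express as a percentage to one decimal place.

75.0%

6 of the 8 respondents have income below $375.
H = 6/8 = 75.0%.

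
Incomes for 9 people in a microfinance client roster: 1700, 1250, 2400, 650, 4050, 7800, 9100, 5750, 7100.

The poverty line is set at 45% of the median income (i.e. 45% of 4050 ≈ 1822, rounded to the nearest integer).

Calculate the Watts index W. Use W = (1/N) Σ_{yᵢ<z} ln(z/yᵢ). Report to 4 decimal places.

0.1641

Poor units: 650, 1250, 1700 (q = 3 of N = 9).
ln(z/y) terms: ln(1822/650) = 1.0307; ln(1822/1250) = 0.3768; ln(1822/1700) = 0.0693.
W = 1.476816 / 9 = 0.1641.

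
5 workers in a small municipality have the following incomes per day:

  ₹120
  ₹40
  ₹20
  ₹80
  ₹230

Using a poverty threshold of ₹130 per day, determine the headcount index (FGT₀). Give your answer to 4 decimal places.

4 of the 5 workers have income below ₹130.
H = 4/5 = 0.8000.

0.8000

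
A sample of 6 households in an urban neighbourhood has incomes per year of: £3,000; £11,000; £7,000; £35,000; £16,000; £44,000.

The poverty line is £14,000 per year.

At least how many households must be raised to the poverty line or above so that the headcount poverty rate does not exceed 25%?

Currently q = 3 of N = 6 are below the line (H = 0.500).
A headcount ratio of at most 25% allows at most ⌊0.25 × 6⌋ = 1 poor households.
So at least 3 − 1 = 2 must be lifted.

2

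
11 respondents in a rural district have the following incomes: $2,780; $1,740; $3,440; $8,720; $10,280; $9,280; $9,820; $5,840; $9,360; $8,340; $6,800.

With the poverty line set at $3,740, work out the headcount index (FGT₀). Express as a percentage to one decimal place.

27.3%

3 of the 11 respondents have income below $3,740.
H = 3/11 = 27.3%.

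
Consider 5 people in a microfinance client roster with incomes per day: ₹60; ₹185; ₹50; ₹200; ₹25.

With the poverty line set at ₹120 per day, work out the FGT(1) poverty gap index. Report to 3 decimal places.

0.375

Poor units: ₹25, ₹50, ₹60 (q = 3 of N = 5).
Gap ratios (z−y)/z: (120−25)/120 = 0.7917; (120−50)/120 = 0.5833; (120−60)/120 = 0.5000.
Σ = 1.875000. Dividing by the full population N = 5 gives P₁ = 0.375.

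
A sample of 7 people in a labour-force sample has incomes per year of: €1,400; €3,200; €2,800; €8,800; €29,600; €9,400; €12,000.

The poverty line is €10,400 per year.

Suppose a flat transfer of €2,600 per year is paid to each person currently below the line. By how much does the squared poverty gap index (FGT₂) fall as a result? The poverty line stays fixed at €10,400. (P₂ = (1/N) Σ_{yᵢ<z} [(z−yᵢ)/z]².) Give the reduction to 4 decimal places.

Before: below the line — €1,400, €2,800, €3,200, €8,800, €9,400; squared poverty gap index (FGT₂) = 0.256445.
After the €2,600 transfer: below the line — €4,000, €5,400, €5,800; squared poverty gap index (FGT₂) = 0.115068.
Reduction = 0.256445 − 0.115068 = 0.1414.

0.1414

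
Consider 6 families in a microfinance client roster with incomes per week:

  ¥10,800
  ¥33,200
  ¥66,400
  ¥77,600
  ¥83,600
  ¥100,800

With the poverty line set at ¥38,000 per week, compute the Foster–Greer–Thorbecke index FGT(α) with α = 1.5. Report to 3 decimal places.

0.108

Poor units: ¥10,800, ¥33,200 (q = 2 of N = 6).
Relative gaps: (38000−10800)/38000 = 0.7158; (38000−33200)/38000 = 0.1263.
Raised to α = 1.5: 0.60559; 0.04489.
Sum = 0.650483; FGT(1.5) = 0.650483 / 6 = 0.108.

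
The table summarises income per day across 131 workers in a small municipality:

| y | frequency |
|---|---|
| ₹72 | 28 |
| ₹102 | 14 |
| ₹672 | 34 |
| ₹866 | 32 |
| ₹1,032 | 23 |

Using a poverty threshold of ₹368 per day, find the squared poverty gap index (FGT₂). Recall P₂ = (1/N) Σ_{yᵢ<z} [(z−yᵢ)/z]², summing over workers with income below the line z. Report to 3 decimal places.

Poor units: 28×₹72, 14×₹102 (q = 42 of N = 131).
Relative gaps: (368−72)/368 = 0.8043 (×28); (368−102)/368 = 0.7228 (×14).
Squared: 0.6470 (×28); 0.5225 (×14).
Sum = 25.429998; P₂ = 25.429998 / 131 = 0.194.

0.194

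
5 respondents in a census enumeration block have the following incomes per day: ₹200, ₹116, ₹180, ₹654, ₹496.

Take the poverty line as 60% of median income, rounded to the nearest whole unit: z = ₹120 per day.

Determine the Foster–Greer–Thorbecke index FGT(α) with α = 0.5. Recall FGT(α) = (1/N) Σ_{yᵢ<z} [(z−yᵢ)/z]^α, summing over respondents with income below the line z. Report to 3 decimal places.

0.037

Incomes under z: ₹116 (q = 1 of N = 5).
Normalized shortfalls: (120−116)/120 = 0.0333.
Raised to α = 0.5: 0.18257.
Sum = 0.182574; FGT(0.5) = 0.182574 / 5 = 0.037.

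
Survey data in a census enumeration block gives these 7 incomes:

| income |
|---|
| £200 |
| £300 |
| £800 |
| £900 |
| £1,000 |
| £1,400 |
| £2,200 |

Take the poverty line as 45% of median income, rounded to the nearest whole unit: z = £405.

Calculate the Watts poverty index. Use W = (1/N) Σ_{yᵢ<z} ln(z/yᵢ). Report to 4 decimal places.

Incomes under z: £200, £300 (q = 2 of N = 7).
Log gaps: ln(405/200) = 0.7056; ln(405/300) = 0.3001.
W = 1.005674 / 7 = 0.1437.

0.1437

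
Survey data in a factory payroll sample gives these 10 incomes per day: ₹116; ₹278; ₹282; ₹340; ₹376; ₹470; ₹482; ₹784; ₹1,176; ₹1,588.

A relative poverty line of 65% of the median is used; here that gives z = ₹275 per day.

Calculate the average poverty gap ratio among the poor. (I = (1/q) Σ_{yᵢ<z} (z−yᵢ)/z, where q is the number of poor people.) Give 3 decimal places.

Below z: ₹116 (q = 1 of N = 10).
Shortfall ratios (z−y)/z: 0.5782; sum = 0.578182.
The income-gap ratio divides by q (the poor only): 0.578182 / 1 = 0.578.

0.578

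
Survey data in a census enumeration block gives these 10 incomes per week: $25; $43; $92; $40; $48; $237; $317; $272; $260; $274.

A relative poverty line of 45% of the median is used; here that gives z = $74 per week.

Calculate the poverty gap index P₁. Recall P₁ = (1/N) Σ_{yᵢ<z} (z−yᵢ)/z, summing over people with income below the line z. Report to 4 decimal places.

Incomes under z: $25, $40, $43, $48 (q = 4 of N = 10).
Normalized shortfalls: (74−25)/74 = 0.6622; (74−40)/74 = 0.4595; (74−43)/74 = 0.4189; (74−48)/74 = 0.3514.
Sum of shortfalls = 1.891892; P₁ averages over all N: 1.891892 / 10 = 0.1892.

0.1892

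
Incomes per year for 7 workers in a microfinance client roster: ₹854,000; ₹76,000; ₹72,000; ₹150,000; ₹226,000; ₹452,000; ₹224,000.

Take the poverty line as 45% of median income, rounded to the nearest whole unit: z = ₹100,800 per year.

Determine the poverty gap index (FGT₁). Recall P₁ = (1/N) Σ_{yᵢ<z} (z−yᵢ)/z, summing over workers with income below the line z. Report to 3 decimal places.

Incomes under z: ₹72,000, ₹76,000 (q = 2 of N = 7).
Shortfall ratios: (100800−72000)/100800 = 0.2857; (100800−76000)/100800 = 0.2460.
Sum of shortfalls = 0.531746; P₁ averages over all N: 0.531746 / 7 = 0.076.

0.076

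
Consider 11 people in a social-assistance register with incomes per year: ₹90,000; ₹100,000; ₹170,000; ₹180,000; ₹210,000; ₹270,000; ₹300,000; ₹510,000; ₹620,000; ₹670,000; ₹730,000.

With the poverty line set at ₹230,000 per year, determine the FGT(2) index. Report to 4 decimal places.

0.0739

Poor units: ₹90,000, ₹100,000, ₹170,000, ₹180,000, ₹210,000 (q = 5 of N = 11).
Relative gaps: (230000−90000)/230000 = 0.6087; (230000−100000)/230000 = 0.5652; (230000−170000)/230000 = 0.2609; (230000−180000)/230000 = 0.2174; (230000−210000)/230000 = 0.0870.
Squared: 0.3705; 0.3195; 0.0681; 0.0473; 0.0076.
Sum = 0.812854; P₂ = 0.812854 / 11 = 0.0739.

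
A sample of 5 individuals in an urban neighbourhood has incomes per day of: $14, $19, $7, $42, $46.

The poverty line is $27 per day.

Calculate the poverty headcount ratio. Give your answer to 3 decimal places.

0.600

3 of the 5 individuals have income below $27.
H = 3/5 = 0.600.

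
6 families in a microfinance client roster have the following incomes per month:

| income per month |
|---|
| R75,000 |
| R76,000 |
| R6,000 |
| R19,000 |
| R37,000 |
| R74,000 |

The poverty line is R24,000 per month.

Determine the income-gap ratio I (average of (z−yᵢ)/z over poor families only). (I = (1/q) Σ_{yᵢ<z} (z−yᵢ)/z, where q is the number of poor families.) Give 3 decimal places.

Below the line: R6,000, R19,000 (q = 2 of N = 6).
Shortfall ratios (z−y)/z: 0.7500, 0.2083; sum = 0.958333.
The income-gap ratio divides by q (the poor only): 0.958333 / 2 = 0.479.

0.479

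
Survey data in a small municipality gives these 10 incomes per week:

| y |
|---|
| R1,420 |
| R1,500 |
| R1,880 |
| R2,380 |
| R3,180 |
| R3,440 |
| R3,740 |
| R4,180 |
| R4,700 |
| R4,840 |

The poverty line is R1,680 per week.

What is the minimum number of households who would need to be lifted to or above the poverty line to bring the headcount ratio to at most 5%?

2

Currently q = 2 of N = 10 are below the line (H = 0.200).
A headcount ratio of at most 5% allows at most ⌊0.05 × 10⌋ = 0 poor households.
So at least 2 − 0 = 2 must be lifted.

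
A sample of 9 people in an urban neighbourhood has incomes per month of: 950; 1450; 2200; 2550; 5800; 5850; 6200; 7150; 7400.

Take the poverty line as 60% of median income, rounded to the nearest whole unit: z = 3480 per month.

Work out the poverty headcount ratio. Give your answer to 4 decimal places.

4 of the 9 people have income below 3480.
H = 4/9 = 0.4444.

0.4444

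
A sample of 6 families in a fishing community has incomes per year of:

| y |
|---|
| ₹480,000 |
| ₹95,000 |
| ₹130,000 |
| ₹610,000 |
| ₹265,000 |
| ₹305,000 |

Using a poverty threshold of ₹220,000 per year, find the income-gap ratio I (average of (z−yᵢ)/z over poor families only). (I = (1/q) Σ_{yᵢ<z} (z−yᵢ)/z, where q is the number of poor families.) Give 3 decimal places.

0.489

Below z: ₹95,000, ₹130,000 (q = 2 of N = 6).
Relative gaps: 0.5682, 0.4091; sum = 0.977273.
The income-gap ratio divides by q (the poor only): 0.977273 / 2 = 0.489.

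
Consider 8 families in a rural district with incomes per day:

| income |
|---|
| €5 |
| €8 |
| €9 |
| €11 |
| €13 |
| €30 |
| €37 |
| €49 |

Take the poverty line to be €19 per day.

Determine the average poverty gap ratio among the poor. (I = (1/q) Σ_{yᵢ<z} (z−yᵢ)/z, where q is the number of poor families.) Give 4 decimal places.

Below z: €5, €8, €9, €11, €13 (q = 5 of N = 8).
Relative gaps: 0.7368, 0.5789, 0.5263, 0.4211, 0.3158; sum = 2.578947.
The income-gap ratio divides by q (the poor only): 2.578947 / 5 = 0.5158.

0.5158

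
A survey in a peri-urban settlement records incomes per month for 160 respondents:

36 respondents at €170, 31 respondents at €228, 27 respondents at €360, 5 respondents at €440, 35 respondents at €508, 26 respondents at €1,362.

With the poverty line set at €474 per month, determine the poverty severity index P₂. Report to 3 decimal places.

0.155

Below z: 36×€170, 31×€228, 27×€360, 5×€440 (q = 99 of N = 160).
Relative gaps: (474−170)/474 = 0.6414 (×36); (474−228)/474 = 0.5190 (×31); (474−360)/474 = 0.2405 (×27); (474−440)/474 = 0.0717 (×5).
Squared: 0.4113 (×36); 0.2693 (×31); 0.0578 (×27); 0.0051 (×5).
Sum = 24.745162; P₂ = 24.745162 / 160 = 0.155.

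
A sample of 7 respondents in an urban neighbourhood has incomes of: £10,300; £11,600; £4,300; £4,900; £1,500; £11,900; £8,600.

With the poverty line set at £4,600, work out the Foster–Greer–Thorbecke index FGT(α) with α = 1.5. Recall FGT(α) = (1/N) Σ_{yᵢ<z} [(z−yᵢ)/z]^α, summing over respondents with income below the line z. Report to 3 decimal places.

Incomes under z: £1,500, £4,300 (q = 2 of N = 7).
Relative gaps: (4600−1500)/4600 = 0.6739; (4600−4300)/4600 = 0.0652.
Raised to α = 1.5: 0.55323; 0.01666.
Sum = 0.569885; FGT(1.5) = 0.569885 / 7 = 0.081.

0.081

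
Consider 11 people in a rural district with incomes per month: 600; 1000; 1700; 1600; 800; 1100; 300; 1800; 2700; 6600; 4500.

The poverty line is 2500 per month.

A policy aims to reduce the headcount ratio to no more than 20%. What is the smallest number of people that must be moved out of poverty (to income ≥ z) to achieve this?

Currently q = 8 of N = 11 are below the line (H = 0.727).
A headcount ratio of at most 20% allows at most ⌊0.20 × 11⌋ = 2 poor people.
So at least 8 − 2 = 6 must be lifted.

6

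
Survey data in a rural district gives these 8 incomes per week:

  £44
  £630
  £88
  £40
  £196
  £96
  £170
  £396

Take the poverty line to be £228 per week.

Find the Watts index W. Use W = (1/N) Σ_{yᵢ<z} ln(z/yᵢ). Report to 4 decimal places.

Incomes under z: £40, £44, £88, £96, £170, £196 (q = 6 of N = 8).
Log shortfalls: ln(228/40) = 1.7405; ln(228/44) = 1.6452; ln(228/88) = 0.9520; ln(228/96) = 0.8650; ln(228/170) = 0.2935; ln(228/196) = 0.1512.
W = 5.647407 / 8 = 0.7059.

0.7059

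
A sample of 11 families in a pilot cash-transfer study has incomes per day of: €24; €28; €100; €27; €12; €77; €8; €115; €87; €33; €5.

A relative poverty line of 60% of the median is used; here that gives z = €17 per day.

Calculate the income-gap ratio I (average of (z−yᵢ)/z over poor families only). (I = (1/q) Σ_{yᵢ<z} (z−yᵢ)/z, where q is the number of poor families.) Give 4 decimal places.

0.5098

Below the line: €5, €8, €12 (q = 3 of N = 11).
Shortfall ratios (z−y)/z: 0.7059, 0.5294, 0.2941; sum = 1.529412.
I averages over the q = 3 poor units only: 1.529412 / 3 = 0.5098.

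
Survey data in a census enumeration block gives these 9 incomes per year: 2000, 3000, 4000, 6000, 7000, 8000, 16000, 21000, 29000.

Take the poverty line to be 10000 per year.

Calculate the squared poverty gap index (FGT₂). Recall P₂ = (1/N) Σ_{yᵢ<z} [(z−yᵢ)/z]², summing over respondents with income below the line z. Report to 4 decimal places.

0.1978

Incomes under z: 2000, 3000, 4000, 6000, 7000, 8000 (q = 6 of N = 9).
Gap ratios (z−y)/z: (10000−2000)/10000 = 0.8000; (10000−3000)/10000 = 0.7000; (10000−4000)/10000 = 0.6000; (10000−6000)/10000 = 0.4000; (10000−7000)/10000 = 0.3000; (10000−8000)/10000 = 0.2000.
Squared: 0.6400; 0.4900; 0.3600; 0.1600; 0.0900; 0.0400.
Sum = 1.780000; P₂ = 1.780000 / 9 = 0.1978.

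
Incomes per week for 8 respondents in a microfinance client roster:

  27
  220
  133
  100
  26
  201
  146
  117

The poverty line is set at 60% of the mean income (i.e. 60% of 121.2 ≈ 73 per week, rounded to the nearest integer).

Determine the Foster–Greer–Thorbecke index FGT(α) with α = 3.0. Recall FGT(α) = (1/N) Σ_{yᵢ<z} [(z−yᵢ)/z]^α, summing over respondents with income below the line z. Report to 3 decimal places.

Below z: 26, 27 (q = 2 of N = 8).
Gap ratios (z−y)/z: (73−26)/73 = 0.6438; (73−27)/73 = 0.6301.
Raised to α = 3.0: 0.26689; 0.25021.
Sum = 0.517096; FGT(3.0) = 0.517096 / 8 = 0.065.

0.065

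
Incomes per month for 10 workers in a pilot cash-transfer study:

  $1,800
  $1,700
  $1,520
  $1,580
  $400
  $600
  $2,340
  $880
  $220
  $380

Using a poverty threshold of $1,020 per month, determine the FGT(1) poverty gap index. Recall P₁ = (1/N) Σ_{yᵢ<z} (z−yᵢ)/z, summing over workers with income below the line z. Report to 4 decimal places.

Below z: $220, $380, $400, $600, $880 (q = 5 of N = 10).
Normalized shortfalls: (1020−220)/1020 = 0.7843; (1020−380)/1020 = 0.6275; (1020−400)/1020 = 0.6078; (1020−600)/1020 = 0.4118; (1020−880)/1020 = 0.1373.
Sum of shortfalls = 2.568627; P₁ averages over all N: 2.568627 / 10 = 0.2569.

0.2569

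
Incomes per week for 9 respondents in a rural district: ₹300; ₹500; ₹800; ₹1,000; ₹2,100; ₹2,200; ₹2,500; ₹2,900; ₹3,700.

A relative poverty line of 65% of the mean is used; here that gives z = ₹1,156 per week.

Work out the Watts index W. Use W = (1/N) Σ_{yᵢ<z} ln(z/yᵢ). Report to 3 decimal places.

Incomes under z: ₹300, ₹500, ₹800, ₹1,000 (q = 4 of N = 9).
Log gaps: ln(1156/300) = 1.3489; ln(1156/500) = 0.8381; ln(1156/800) = 0.3681; ln(1156/1000) = 0.1450.
W = 2.700127 / 9 = 0.300.

0.300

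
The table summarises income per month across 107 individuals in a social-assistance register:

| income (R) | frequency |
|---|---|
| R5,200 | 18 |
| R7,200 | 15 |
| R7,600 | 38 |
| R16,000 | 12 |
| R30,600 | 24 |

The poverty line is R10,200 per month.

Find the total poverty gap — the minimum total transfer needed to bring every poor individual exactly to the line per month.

R233,800

Poor units: 18×R5,200, 15×R7,200, 38×R7,600 (q = 71 of N = 107).
Individual gaps: 18×(10200−5200) = 90000; 15×(10200−7200) = 45000; 38×(10200−7600) = 98800.
Aggregate gap = R233,800.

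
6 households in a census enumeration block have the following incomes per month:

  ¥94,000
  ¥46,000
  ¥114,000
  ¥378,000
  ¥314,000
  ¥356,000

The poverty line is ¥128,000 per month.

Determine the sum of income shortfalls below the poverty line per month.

¥130,000

Below z: ¥46,000, ¥94,000, ¥114,000 (q = 3 of N = 6).
Individual gaps: 128000−46000 = 82000; 128000−94000 = 34000; 128000−114000 = 14000.
Aggregate gap = ¥130,000.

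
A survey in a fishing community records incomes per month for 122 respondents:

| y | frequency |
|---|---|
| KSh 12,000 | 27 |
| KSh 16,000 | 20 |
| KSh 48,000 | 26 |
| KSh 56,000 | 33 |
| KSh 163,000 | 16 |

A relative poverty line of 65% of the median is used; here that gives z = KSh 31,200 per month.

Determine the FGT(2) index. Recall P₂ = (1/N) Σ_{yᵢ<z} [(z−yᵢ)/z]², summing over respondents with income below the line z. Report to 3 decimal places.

0.123

Poor units: 27×KSh 12,000, 20×KSh 16,000 (q = 47 of N = 122).
Normalized shortfalls: (31200−12000)/31200 = 0.6154 (×27); (31200−16000)/31200 = 0.4872 (×20).
Squared: 0.3787 (×27); 0.2373 (×20).
Sum = 14.971729; P₂ = 14.971729 / 122 = 0.123.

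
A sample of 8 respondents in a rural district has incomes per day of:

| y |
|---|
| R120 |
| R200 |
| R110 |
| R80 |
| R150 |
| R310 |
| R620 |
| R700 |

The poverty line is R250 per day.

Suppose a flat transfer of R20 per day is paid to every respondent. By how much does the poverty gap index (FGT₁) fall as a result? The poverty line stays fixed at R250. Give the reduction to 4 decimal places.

Before: below the line — R80, R110, R120, R150, R200; poverty gap index (FGT₁) = 0.295000.
After the R20 transfer: below the line — R100, R130, R140, R170, R220; poverty gap index (FGT₁) = 0.245000.
Reduction = 0.295000 − 0.245000 = 0.0500.

0.0500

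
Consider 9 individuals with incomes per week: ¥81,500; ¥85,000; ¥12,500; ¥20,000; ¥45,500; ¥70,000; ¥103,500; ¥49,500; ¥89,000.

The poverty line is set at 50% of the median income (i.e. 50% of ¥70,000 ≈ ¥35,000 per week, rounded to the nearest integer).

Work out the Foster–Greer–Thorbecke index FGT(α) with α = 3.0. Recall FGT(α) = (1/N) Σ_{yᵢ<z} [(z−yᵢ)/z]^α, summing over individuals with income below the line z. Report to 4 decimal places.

Below the line: ¥12,500, ¥20,000 (q = 2 of N = 9).
Shortfall ratios: (35000−12500)/35000 = 0.6429; (35000−20000)/35000 = 0.4286.
Raised to α = 3.0: 0.26567; 0.07872.
Sum = 0.344388; FGT(3.0) = 0.344388 / 9 = 0.0383.

0.0383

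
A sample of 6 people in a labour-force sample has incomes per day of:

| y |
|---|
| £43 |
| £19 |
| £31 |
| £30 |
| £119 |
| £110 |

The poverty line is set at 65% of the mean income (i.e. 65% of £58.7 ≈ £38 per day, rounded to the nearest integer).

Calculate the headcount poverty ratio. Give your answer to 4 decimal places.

0.5000

3 of the 6 people have income below £38.
H = 3/6 = 0.5000.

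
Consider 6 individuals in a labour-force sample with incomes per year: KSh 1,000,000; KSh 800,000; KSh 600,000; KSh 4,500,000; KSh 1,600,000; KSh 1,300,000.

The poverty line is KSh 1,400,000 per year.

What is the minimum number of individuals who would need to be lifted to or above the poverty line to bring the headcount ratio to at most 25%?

Currently q = 4 of N = 6 are below the line (H = 0.667).
A headcount ratio of at most 25% allows at most ⌊0.25 × 6⌋ = 1 poor individuals.
So at least 4 − 1 = 3 must be lifted.

3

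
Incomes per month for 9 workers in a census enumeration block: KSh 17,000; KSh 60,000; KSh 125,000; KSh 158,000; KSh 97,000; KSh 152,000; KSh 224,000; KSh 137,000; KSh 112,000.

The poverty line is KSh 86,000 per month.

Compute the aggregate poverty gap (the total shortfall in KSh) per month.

KSh 95,000

Below the line: KSh 17,000, KSh 60,000 (q = 2 of N = 9).
Individual gaps: 86000−17000 = 69000; 86000−60000 = 26000.
Aggregate gap = KSh 95,000.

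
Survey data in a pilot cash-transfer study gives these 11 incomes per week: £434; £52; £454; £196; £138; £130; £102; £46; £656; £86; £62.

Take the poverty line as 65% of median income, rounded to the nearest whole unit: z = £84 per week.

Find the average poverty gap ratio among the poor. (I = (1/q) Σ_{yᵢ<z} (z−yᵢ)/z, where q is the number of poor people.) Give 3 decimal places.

Poor units: £46, £52, £62 (q = 3 of N = 11).
Shortfall ratios (z−y)/z: 0.4524, 0.3810, 0.2619; sum = 1.095238.
The income-gap ratio divides by q (the poor only): 1.095238 / 3 = 0.365.

0.365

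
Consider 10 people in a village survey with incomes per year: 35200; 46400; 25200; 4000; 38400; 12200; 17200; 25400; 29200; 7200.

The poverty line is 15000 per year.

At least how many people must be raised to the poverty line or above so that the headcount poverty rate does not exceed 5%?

3

3 of the 10 people are poor, so H = 3/10 = 0.300.
A headcount ratio of at most 5% allows at most ⌊0.05 × 10⌋ = 0 poor people.
So at least 3 − 0 = 3 must be lifted.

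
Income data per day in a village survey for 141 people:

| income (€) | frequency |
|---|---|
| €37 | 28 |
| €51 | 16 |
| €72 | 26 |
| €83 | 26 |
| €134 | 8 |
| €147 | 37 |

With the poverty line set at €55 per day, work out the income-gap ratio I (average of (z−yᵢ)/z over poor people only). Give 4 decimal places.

0.2347

Incomes under z: 28×€37, 16×€51 (q = 44 of N = 141).
Relative gaps: 0.3273 (×28), 0.0727 (×16); sum = 10.327273.
The income-gap ratio divides by q (the poor only): 10.327273 / 44 = 0.2347.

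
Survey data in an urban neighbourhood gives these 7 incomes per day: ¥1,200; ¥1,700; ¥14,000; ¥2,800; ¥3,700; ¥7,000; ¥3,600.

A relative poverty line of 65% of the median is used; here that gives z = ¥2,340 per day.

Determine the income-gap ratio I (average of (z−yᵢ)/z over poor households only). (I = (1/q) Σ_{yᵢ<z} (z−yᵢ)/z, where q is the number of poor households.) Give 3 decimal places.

Below the line: ¥1,200, ¥1,700 (q = 2 of N = 7).
Relative gaps: 0.4872, 0.2735; sum = 0.760684.
The income-gap ratio divides by q (the poor only): 0.760684 / 2 = 0.380.

0.380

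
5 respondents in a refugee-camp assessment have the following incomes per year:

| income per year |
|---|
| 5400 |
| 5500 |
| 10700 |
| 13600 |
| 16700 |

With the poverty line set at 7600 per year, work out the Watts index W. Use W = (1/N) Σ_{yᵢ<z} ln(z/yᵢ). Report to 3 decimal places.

0.133

Poor units: 5400, 5500 (q = 2 of N = 5).
Log gaps: ln(7600/5400) = 0.3417; ln(7600/5500) = 0.3234.
W = 0.665149 / 5 = 0.133.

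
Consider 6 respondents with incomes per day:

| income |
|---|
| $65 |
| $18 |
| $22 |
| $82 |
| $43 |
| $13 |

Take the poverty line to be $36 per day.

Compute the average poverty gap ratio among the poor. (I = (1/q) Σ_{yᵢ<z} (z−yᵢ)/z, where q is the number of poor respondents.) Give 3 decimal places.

Poor units: $13, $18, $22 (q = 3 of N = 6).
Relative gaps: 0.6389, 0.5000, 0.3889; sum = 1.527778.
The income-gap ratio divides by q (the poor only): 1.527778 / 3 = 0.509.

0.509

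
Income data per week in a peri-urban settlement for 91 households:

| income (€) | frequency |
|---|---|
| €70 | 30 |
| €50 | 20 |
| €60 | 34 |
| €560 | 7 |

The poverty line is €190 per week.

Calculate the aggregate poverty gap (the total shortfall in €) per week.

€10,820

Below z: 20×€50, 34×€60, 30×€70 (q = 84 of N = 91).
Individual gaps: 20×(190−50) = 2800; 34×(190−60) = 4420; 30×(190−70) = 3600.
Aggregate gap = €10,820.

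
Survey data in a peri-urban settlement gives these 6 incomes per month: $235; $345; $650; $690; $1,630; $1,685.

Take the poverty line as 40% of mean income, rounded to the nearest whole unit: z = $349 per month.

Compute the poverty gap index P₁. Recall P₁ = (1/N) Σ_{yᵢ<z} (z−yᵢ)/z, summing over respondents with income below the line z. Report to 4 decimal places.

0.0564

Incomes under z: $235, $345 (q = 2 of N = 6).
Gap ratios (z−y)/z: (349−235)/349 = 0.3266; (349−345)/349 = 0.0115.
Σ = 0.338109. Dividing by the full population N = 6 gives P₁ = 0.0564.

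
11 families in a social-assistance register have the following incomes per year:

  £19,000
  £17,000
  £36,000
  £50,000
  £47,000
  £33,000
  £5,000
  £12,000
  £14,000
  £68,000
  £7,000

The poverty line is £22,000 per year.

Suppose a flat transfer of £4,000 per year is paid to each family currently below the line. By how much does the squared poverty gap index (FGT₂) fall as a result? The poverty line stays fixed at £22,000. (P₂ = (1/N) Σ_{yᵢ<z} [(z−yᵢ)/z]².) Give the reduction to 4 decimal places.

Before: below the line — £5,000, £7,000, £12,000, £14,000, £17,000, £19,000; squared poverty gap index (FGT₂) = 0.133734.
After the £4,000 transfer: below the line — £9,000, £11,000, £16,000, £18,000, £21,000; squared poverty gap index (FGT₂) = 0.064425.
Reduction = 0.133734 − 0.064425 = 0.0693.

0.0693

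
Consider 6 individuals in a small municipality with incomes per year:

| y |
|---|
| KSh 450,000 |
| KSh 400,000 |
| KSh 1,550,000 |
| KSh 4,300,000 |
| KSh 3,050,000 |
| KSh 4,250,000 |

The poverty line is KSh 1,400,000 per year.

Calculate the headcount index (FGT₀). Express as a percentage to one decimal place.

2 of the 6 individuals have income below KSh 1,400,000.
H = 2/6 = 33.3%.

33.3%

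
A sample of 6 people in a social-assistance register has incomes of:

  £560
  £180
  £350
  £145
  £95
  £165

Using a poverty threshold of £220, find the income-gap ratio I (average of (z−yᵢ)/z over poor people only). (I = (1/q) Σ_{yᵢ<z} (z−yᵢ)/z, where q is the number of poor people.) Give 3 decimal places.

Poor units: £95, £145, £165, £180 (q = 4 of N = 6).
Shortfall ratios (z−y)/z: 0.5682, 0.3409, 0.2500, 0.1818; sum = 1.340909.
I averages over the q = 4 poor units only: 1.340909 / 4 = 0.335.

0.335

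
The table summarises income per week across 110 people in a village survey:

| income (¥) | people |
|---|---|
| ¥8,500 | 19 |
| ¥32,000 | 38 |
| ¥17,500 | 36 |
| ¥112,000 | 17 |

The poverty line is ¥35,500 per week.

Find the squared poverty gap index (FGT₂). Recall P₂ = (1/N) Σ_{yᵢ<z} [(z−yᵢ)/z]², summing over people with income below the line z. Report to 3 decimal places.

Poor units: 19×¥8,500, 36×¥17,500, 38×¥32,000 (q = 93 of N = 110).
Relative gaps: (35500−8500)/35500 = 0.7606 (×19); (35500−17500)/35500 = 0.5070 (×36); (35500−32000)/35500 = 0.0986 (×38).
Squared: 0.5785 (×19); 0.2571 (×36); 0.0097 (×38).
Sum = 20.615354; P₂ = 20.615354 / 110 = 0.187.

0.187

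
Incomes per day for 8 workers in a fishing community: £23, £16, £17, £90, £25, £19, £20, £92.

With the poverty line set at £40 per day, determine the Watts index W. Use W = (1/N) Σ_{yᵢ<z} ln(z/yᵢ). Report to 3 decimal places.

0.529

Below the line: £16, £17, £19, £20, £23, £25 (q = 6 of N = 8).
ln(z/y) terms: ln(40/16) = 0.9163; ln(40/17) = 0.8557; ln(40/19) = 0.7444; ln(40/20) = 0.6931; ln(40/23) = 0.5534; ln(40/25) = 0.4700.
W = 4.232933 / 8 = 0.529.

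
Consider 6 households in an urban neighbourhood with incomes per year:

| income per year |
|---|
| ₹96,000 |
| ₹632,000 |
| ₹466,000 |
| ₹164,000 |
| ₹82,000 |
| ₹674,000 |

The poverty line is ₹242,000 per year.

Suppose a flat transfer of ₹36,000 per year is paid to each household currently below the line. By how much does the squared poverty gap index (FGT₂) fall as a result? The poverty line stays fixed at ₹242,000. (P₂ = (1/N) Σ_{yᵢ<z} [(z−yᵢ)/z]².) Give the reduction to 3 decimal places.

0.068

Before: below the line — ₹82,000, ₹96,000, ₹164,000; squared poverty gap index (FGT₂) = 0.15083.
After the ₹36,000 transfer: below the line — ₹118,000, ₹132,000, ₹200,000; squared poverty gap index (FGT₂) = 0.08321.
Reduction = 0.15083 − 0.08321 = 0.068.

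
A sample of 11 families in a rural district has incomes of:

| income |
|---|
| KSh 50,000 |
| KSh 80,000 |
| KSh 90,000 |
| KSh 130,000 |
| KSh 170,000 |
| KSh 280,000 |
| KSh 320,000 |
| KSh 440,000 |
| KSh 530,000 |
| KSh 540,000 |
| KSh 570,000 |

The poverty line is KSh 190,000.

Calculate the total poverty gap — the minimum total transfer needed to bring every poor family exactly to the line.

KSh 430,000

Incomes under z: KSh 50,000, KSh 80,000, KSh 90,000, KSh 130,000, KSh 170,000 (q = 5 of N = 11).
Individual gaps: 190000−50000 = 140000; 190000−80000 = 110000; 190000−90000 = 100000; 190000−130000 = 60000; 190000−170000 = 20000.
Aggregate gap = KSh 430,000.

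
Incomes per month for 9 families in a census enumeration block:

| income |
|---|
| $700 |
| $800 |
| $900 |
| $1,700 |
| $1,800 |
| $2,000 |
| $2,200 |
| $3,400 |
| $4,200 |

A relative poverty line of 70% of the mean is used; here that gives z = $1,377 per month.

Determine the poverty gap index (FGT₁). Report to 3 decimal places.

Below z: $700, $800, $900 (q = 3 of N = 9).
Shortfall ratios: (1377−700)/1377 = 0.4916; (1377−800)/1377 = 0.4190; (1377−900)/1377 = 0.3464.
Σ = 1.257081. Dividing by the full population N = 9 gives P₁ = 0.140.

0.140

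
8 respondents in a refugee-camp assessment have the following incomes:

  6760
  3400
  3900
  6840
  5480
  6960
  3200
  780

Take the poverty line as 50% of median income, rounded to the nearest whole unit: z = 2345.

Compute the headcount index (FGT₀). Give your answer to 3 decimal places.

1 of the 8 respondents have income below 2345.
H = 1/8 = 0.125.

0.125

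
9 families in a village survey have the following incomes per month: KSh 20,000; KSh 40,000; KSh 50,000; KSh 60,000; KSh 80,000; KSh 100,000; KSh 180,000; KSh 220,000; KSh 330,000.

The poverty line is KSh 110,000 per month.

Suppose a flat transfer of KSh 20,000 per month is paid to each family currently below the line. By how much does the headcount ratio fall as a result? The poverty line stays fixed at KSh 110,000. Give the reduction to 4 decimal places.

Before: below the line — KSh 20,000, KSh 40,000, KSh 50,000, KSh 60,000, KSh 80,000, KSh 100,000; headcount ratio = 0.666667.
After the KSh 20,000 transfer: below the line — KSh 40,000, KSh 60,000, KSh 70,000, KSh 80,000, KSh 100,000; headcount ratio = 0.555556.
Reduction = 0.666667 − 0.555556 = 0.1111.

0.1111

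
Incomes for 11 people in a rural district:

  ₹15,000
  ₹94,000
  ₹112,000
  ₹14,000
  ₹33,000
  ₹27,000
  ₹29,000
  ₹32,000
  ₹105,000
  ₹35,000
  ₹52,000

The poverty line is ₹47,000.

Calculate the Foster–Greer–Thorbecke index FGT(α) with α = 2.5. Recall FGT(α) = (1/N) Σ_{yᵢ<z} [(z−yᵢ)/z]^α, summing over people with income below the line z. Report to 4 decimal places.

Poor units: ₹14,000, ₹15,000, ₹27,000, ₹29,000, ₹32,000, ₹33,000, ₹35,000 (q = 7 of N = 11).
Relative gaps: (47000−14000)/47000 = 0.7021; (47000−15000)/47000 = 0.6809; (47000−27000)/47000 = 0.4255; (47000−29000)/47000 = 0.3830; (47000−32000)/47000 = 0.3191; (47000−33000)/47000 = 0.2979; (47000−35000)/47000 = 0.2553.
Raised to α = 2.5: 0.41309; 0.38250; 0.11812; 0.09077; 0.05754; 0.04843; 0.03294.
Sum = 1.143382; FGT(2.5) = 1.143382 / 11 = 0.1039.

0.1039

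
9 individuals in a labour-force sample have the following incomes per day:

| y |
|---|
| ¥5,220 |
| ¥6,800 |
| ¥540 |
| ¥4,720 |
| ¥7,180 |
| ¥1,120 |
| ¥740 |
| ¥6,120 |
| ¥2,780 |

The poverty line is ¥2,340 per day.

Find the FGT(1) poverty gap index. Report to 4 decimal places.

0.2194

Poor units: ¥540, ¥740, ¥1,120 (q = 3 of N = 9).
Normalized shortfalls: (2340−540)/2340 = 0.7692; (2340−740)/2340 = 0.6838; (2340−1120)/2340 = 0.5214.
Sum of shortfalls = 1.974359; P₁ averages over all N: 1.974359 / 9 = 0.2194.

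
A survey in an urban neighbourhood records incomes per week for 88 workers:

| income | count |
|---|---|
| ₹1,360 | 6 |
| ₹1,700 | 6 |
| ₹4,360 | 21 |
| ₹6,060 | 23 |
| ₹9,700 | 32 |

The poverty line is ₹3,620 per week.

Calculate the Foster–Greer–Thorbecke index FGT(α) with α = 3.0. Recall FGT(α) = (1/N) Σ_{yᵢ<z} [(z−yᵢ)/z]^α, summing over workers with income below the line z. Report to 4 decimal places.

0.0268

Poor units: 6×₹1,360, 6×₹1,700 (q = 12 of N = 88).
Shortfall ratios: (3620−1360)/3620 = 0.6243 (×6); (3620−1700)/3620 = 0.5304 (×6).
Raised to α = 3.0: 0.24333 (×6); 0.14920 (×6).
Sum = 2.355212; FGT(3.0) = 2.355212 / 88 = 0.0268.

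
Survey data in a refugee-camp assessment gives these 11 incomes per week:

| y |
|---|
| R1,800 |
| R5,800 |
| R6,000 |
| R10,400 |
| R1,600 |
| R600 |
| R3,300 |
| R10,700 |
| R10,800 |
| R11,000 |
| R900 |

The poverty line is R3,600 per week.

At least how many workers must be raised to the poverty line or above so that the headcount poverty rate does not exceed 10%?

5 of the 11 workers are poor, so H = 5/11 = 0.455.
A headcount ratio of at most 10% allows at most ⌊0.10 × 11⌋ = 1 poor workers.
So at least 5 − 1 = 4 must be lifted.

4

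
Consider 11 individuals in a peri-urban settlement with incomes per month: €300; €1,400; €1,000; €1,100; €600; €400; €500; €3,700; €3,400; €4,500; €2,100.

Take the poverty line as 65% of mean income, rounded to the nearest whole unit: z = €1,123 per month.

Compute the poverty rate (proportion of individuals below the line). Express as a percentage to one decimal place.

54.5%

6 of the 11 individuals have income below €1,123.
H = 6/11 = 54.5%.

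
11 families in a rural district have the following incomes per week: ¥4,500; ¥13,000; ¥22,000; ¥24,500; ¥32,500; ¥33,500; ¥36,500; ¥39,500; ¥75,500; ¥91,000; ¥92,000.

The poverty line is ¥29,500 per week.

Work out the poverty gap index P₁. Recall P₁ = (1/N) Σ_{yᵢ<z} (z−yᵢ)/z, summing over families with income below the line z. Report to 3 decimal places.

0.166

Below the line: ¥4,500, ¥13,000, ¥22,000, ¥24,500 (q = 4 of N = 11).
Relative gaps: (29500−4500)/29500 = 0.8475; (29500−13000)/29500 = 0.5593; (29500−22000)/29500 = 0.2542; (29500−24500)/29500 = 0.1695.
Σ = 1.830508. Dividing by the full population N = 11 gives P₁ = 0.166.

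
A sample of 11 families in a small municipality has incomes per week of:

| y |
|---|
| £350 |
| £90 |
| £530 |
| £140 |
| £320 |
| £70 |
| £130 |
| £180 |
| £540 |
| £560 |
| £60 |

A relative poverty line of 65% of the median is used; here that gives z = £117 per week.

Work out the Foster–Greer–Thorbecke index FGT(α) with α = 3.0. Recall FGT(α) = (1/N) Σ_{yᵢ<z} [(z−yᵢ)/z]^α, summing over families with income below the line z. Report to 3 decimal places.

0.018

Below z: £60, £70, £90 (q = 3 of N = 11).
Shortfall ratios: (117−60)/117 = 0.4872; (117−70)/117 = 0.4017; (117−90)/117 = 0.2308.
Raised to α = 3.0: 0.11563; 0.06482; 0.01229.
Sum = 0.192743; FGT(3.0) = 0.192743 / 11 = 0.018.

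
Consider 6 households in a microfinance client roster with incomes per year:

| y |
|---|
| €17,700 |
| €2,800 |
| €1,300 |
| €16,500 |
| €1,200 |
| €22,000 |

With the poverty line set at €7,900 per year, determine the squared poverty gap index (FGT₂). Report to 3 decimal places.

Below the line: €1,200, €1,300, €2,800 (q = 3 of N = 6).
Normalized shortfalls: (7900−1200)/7900 = 0.8481; (7900−1300)/7900 = 0.8354; (7900−2800)/7900 = 0.6456.
Squared: 0.7193; 0.6980; 0.4168.
Sum = 1.834001; P₂ = 1.834001 / 6 = 0.306.

0.306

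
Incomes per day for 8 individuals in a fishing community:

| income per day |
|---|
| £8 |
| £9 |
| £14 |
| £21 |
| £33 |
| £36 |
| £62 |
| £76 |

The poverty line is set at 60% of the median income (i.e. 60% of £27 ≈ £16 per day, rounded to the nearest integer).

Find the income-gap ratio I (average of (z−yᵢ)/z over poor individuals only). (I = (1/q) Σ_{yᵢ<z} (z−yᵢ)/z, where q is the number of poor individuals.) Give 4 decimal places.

Incomes under z: £8, £9, £14 (q = 3 of N = 8).
Relative gaps: 0.5000, 0.4375, 0.1250; sum = 1.062500.
The income-gap ratio divides by q (the poor only): 1.062500 / 3 = 0.3542.

0.3542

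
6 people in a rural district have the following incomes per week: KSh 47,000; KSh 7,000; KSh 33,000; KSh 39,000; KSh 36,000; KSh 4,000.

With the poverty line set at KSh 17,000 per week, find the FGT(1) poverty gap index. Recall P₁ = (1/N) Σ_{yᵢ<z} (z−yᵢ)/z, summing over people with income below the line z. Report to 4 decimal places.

0.2255

Poor units: KSh 4,000, KSh 7,000 (q = 2 of N = 6).
Relative gaps: (17000−4000)/17000 = 0.7647; (17000−7000)/17000 = 0.5882.
Sum of shortfalls = 1.352941; P₁ averages over all N: 1.352941 / 6 = 0.2255.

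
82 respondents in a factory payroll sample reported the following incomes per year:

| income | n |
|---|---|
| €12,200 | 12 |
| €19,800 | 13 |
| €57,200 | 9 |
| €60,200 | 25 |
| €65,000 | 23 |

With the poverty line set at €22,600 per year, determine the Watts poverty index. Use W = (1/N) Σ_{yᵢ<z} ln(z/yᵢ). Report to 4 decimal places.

Below the line: 12×€12,200, 13×€19,800 (q = 25 of N = 82).
ln(z/y) terms: ln(22600/12200) = 0.6165 (×12); ln(22600/19800) = 0.1323 (×13).
W = 9.117651 / 82 = 0.1112.

0.1112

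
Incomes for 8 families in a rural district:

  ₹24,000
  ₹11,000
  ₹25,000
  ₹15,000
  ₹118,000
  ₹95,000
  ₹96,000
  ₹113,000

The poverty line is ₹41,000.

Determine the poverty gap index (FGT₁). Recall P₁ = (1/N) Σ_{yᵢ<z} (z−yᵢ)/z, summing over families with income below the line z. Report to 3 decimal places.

Poor units: ₹11,000, ₹15,000, ₹24,000, ₹25,000 (q = 4 of N = 8).
Shortfall ratios: (41000−11000)/41000 = 0.7317; (41000−15000)/41000 = 0.6341; (41000−24000)/41000 = 0.4146; (41000−25000)/41000 = 0.3902.
Σ = 2.170732. Dividing by the full population N = 8 gives P₁ = 0.271.

0.271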